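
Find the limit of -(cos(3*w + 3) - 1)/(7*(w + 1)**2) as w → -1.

Direct substitution gives 0/0.
Apply L'Hôpital: lim (-3*sin(3*w + 3))/(-14*w - 14), still 0/0.
After 2 applications of L'Hôpital's rule the quotient is (-9*cos(3*w + 3))/(-14); substituting w = -1 gives 9/14.

9/14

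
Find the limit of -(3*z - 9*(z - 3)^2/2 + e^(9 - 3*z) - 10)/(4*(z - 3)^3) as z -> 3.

9/8

Direct substitution gives 0/0.
Apply L'Hôpital: lim (-9*z - 3*e^(9 - 3*z) + 30)/(-12*(z - 3)^2), still 0/0.
Apply L'Hôpital: lim (9*e^(9 - 3*z) - 9)/(72 - 24*z), still 0/0.
After 3 applications of L'Hôpital's rule the quotient is (-27*e^(9 - 3*z))/(-24); substituting z = 3 gives 9/8.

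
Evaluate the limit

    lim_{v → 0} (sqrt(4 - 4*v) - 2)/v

Substitution gives 0/0. Multiply numerator and denominator by the conjugate √(4 - 4v) + √4.
The numerator becomes (4 - 4v) − 4 = -4v, so the expression simplifies to -4/(√(4 - 4v) + √4).
Letting v → 0 gives -4/(2√4) = -1.

-1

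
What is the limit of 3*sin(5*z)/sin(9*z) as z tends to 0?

5/3

Substitution gives 0/0.
Divide numerator and denominator by z: sin(5z)/z → 5 and sin(9z)/z → 9, so the limit is 3·5/9 = 5/3.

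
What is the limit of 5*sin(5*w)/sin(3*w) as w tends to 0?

25/3

Substitution gives 0/0.
Divide numerator and denominator by w: sin(5w)/w → 5 and sin(3w)/w → 3, so the limit is 5·5/3 = 25/3.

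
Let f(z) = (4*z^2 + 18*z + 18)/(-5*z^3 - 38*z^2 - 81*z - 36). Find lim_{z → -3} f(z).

-1/2

Since z = -3 makes numerator and denominator zero, (z + 3) divides both.
Cancelling it gives (4*z + 6)/(-5*z^2 - 23*z - 12); now plug in z = -3 to get -1/2.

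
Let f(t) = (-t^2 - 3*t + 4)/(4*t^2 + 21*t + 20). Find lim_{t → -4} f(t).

-5/11

Since t = -4 makes numerator and denominator zero, (t + 4) divides both.
Cancelling it gives (1 - t)/(4*t + 5); now plug in t = -4 to get -5/11.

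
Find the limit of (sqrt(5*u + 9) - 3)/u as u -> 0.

5/6

Substitution gives 0/0. Multiply numerator and denominator by the conjugate √(9 + 5u) + √9.
The numerator becomes (9 + 5u) − 9 = 5u, so the expression simplifies to 5/(√(9 + 5u) + √9).
Letting u → 0 gives 5/(2√9) = 5/6.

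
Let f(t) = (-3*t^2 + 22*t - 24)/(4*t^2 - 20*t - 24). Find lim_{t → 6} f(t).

Since t = 6 makes numerator and denominator zero, (t - 6) divides both.
Cancelling it gives (4 - 3*t)/(4*t + 4); now plug in t = 6 to get -1/2.

-1/2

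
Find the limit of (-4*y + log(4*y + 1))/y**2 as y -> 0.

Direct substitution gives 0/0.
Apply L'Hôpital: lim (-4 + 4/(4*y + 1))/(2*y), still 0/0.
After 2 applications of L'Hôpital's rule the quotient is (-16/(4*y + 1)^2)/(2); substituting y = 0 gives -8.

-8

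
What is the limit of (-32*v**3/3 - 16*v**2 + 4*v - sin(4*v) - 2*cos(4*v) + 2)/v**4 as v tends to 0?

Substitution gives 0/0; apply L'Hôpital's rule 4 times.
After differentiating numerator and denominator 4 times the quotient is (-256*sin(4*v) - 512*cos(4*v))/(24); at v = 0 this is -64/3.

-64/3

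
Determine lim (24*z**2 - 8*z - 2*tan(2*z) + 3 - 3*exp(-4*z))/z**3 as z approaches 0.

80/3

Substitution gives 0/0 (the numerator vanishes to order 3).
Expand each term to order z^3: the coefficient of z^3 in -3·e^(-4z) is 32 and in -2·tan(2z) is -16/3.
Lower-order terms cancel with the polynomial part, so the numerator is (80/3)·z^3 + o(z^3), and the limit is (80/3)/(1) = 80/3.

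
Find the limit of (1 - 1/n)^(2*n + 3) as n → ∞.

Let L be the limit and take ln: ln L = lim (2n + 3)·ln(1 - 1/n) = lim (2n + 3)·(-1/n + O(1/n²)) = -2.
Hence L = e^(-2).

e^(-2)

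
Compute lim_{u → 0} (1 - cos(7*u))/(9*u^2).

49/18

Substitution gives 0/0.
Use (1 − cos θ)/θ² → 1/2 with θ = 7u: the limit is 7²/(2·9) = 49/18.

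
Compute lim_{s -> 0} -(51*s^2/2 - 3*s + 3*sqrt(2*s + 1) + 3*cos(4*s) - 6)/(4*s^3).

-3/8

Substitution gives 0/0; apply L'Hôpital's rule 3 times.
After differentiating numerator and denominator 3 times the quotient is (192*sin(4*s) + 9/(2*s + 1)^(5/2))/(-24); at s = 0 this is -3/8.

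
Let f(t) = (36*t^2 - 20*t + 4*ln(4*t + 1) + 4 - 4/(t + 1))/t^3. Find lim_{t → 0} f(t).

268/3

Substitution gives 0/0 (the numerator vanishes to order 3).
Expand each term to order t^3: the coefficient of t^3 in 4·ln(1 + 4t) is 256/3 and in -4·1/(1 + t) is 4.
Lower-order terms cancel with the polynomial part, so the numerator is (268/3)·t^3 + o(t^3), and the limit is (268/3)/(1) = 268/3.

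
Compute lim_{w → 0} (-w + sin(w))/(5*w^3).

-1/30

Direct substitution gives 0/0.
Apply L'Hôpital: lim (cos(w) - 1)/(15*w^2), still 0/0.
Apply L'Hôpital: lim (-sin(w))/(30*w), still 0/0.
After 3 applications of L'Hôpital's rule the quotient is (-cos(w))/(30); substituting w = 0 gives -1/30.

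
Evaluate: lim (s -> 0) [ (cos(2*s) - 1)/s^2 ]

Direct substitution gives 0/0.
Apply L'Hôpital: lim (-2*sin(2*s))/(2*s), still 0/0.
After 2 applications of L'Hôpital's rule the quotient is (-4*cos(2*s))/(2); substituting s = 0 gives -2.

-2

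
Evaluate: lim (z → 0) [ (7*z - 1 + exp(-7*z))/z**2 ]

49/2

Direct substitution gives 0/0.
Apply L'Hôpital: lim (7 - 7*e^(-7*z))/(2*z), still 0/0.
After 2 applications of L'Hôpital's rule the quotient is (49*e^(-7*z))/(2); substituting z = 0 gives 49/2.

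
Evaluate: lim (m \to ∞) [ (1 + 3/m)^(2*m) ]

The base → 1 and the exponent → ∞: a 1^∞ form.
Take logarithms: (2m)·ln(1 + 3/m). Since ln(1+u) ~ u for small u, this behaves like (2m)·(3/m) → 6.
So the limit is e^(6).

e^(6)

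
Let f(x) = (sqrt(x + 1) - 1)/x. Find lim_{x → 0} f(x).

1/2

Substitution gives 0/0. Multiply numerator and denominator by the conjugate √(1 + x) + √1.
The numerator becomes (1 + x) − 1 = x, so the expression simplifies to 1/(√(1 + x) + √1).
Letting x → 0 gives 1/(2√1) = 1/2.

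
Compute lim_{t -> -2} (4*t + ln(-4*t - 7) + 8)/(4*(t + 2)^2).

Direct substitution gives 0/0.
Apply L'Hôpital: lim (4 - 4/(-4*t - 7))/(8*t + 16), still 0/0.
After 2 applications of L'Hôpital's rule the quotient is (-16/(-4*t - 7)^2)/(8); substituting t = -2 gives -2.

-2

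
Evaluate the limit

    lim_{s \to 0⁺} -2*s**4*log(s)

This is a 0·(−∞) form. Rewrite as -2·ln(s) / s^(−4) and apply L'Hôpital:
the derivative quotient is -2·(1/s) / (−4·s^(−5)) = (2/4)·s^4 → 0.

0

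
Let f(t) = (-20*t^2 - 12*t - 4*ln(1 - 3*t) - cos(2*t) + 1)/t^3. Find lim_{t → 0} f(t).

Substitution gives 0/0; apply L'Hôpital's rule 3 times.
After differentiating numerator and denominator 3 times the quotient is (-8*sin(2*t) - 216/(3*t - 1)^3)/(6); at t = 0 this is 36.

36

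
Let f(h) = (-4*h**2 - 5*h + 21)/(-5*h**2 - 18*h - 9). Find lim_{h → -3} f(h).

At h = -3 both the top and bottom vanish — a removable singularity. Factoring out (h + 3) from each leaves (7 - 4*h)/(-5*h - 3), which at h = -3 equals 19/12.

19/12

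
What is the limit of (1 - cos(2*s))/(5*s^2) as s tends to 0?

2/5

Substitution gives 0/0.
Use (1 − cos u)/u² → 1/2 with u = 2s: the limit is 2²/(2·5) = 2/5.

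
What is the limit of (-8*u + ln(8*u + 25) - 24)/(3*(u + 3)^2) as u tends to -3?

Direct substitution gives 0/0.
Apply L'Hôpital: lim (-8 + 8/(8*u + 25))/(6*u + 18), still 0/0.
After 2 applications of L'Hôpital's rule the quotient is (-64/(8*u + 25)^2)/(6); substituting u = -3 gives -32/3.

-32/3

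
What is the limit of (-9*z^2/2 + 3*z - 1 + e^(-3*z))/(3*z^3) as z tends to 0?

Direct substitution gives 0/0.
Apply L'Hôpital: lim (-9*z + 3 - 3*e^(-3*z))/(9*z^2), still 0/0.
Apply L'Hôpital: lim (-9 + 9*e^(-3*z))/(18*z), still 0/0.
After 3 applications of L'Hôpital's rule the quotient is (-27*e^(-3*z))/(18); substituting z = 0 gives -3/2.

-3/2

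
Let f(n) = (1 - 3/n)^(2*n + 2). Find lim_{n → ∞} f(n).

Write it as [(1 - 3/n)^n]^(2) · (1 - 3/n)^(2). The bracketed term tends to e^(-3) and the second factor to 1, so the limit is e^(-6).

e^(-6)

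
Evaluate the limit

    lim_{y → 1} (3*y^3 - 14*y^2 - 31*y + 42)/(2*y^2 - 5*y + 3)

Direct substitution gives 0/0, so factor. Both numerator and denominator have (y - 1) as a factor.
After cancelling, the expression reduces to (3*y^2 - 11*y - 42)/(2*y - 3).
Substituting y = 1 gives 50.

50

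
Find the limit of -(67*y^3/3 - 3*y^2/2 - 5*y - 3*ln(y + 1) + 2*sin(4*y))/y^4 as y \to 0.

Substitution gives 0/0 (the numerator vanishes to order 4).
Expand each term to order y^4: the coefficient of y^4 in -3·ln(1 + y) is 3/4 and in 2·sin(4y) is 0.
Lower-order terms cancel with the polynomial part, so the numerator is (3/4)·y^4 + o(y^4), and the limit is (3/4)/(-1) = -3/4.

-3/4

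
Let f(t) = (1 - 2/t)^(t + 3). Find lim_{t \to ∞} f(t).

The base → 1 and the exponent → ∞: a 1^∞ form.
Take logarithms: (t + 3)·ln(1 - 2/t). Since ln(1+u) ~ u for small u, this behaves like (t)·(-2/t) → -2.
So the limit is e^(-2).

e^(-2)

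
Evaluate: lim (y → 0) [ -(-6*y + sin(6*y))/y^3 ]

Direct substitution gives 0/0.
Apply L'Hôpital: lim (6*cos(6*y) - 6)/(-3*y^2), still 0/0.
Apply L'Hôpital: lim (-36*sin(6*y))/(-6*y), still 0/0.
After 3 applications of L'Hôpital's rule the quotient is (-216*cos(6*y))/(-6); substituting y = 0 gives 36.

36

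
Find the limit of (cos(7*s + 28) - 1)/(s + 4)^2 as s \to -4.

Direct substitution gives 0/0.
Apply L'Hôpital: lim (-7*sin(7*s + 28))/(2*s + 8), still 0/0.
After 2 applications of L'Hôpital's rule the quotient is (-49*cos(7*s + 28))/(2); substituting s = -4 gives -49/2.

-49/2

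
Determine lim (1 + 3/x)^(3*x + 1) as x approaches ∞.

e^(9)

The base → 1 and the exponent → ∞: a 1^∞ form.
Take logarithms: (3x + 1)·ln(1 + 3/x). Since ln(1+u) ~ u for small u, this behaves like (3x)·(3/x) → 9.
So the limit is e^(9).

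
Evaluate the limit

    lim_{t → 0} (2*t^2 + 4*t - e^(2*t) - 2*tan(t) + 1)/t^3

-2

Substitution gives 0/0 (the numerator vanishes to order 3).
Expand each term to order t^3: the coefficient of t^3 in -2·tan(t) is -2/3 and in −e^(2t) is -4/3.
Lower-order terms cancel with the polynomial part, so the numerator is (-2)·t^3 + o(t^3), and the limit is (-2)/(1) = -2.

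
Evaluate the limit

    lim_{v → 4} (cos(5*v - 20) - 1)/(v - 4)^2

-25/2

Direct substitution gives 0/0.
Apply L'Hôpital: lim (-5*sin(5*v - 20))/(2*v - 8), still 0/0.
After 2 applications of L'Hôpital's rule the quotient is (-25*cos(5*v - 20))/(2); substituting v = 4 gives -25/2.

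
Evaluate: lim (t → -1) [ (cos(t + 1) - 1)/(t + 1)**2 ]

Direct substitution gives 0/0.
Apply L'Hôpital: lim (-sin(t + 1))/(2*t + 2), still 0/0.
After 2 applications of L'Hôpital's rule the quotient is (-cos(t + 1))/(2); substituting t = -1 gives -1/2.

-1/2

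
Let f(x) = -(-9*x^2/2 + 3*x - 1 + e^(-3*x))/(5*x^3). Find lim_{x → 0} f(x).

Direct substitution gives 0/0.
Apply L'Hôpital: lim (-9*x + 3 - 3*e^(-3*x))/(-15*x^2), still 0/0.
Apply L'Hôpital: lim (-9 + 9*e^(-3*x))/(-30*x), still 0/0.
After 3 applications of L'Hôpital's rule the quotient is (-27*e^(-3*x))/(-30); substituting x = 0 gives 9/10.

9/10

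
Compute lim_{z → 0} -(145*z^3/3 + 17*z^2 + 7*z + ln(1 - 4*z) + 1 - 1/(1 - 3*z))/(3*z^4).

Substitution gives 0/0 (the numerator vanishes to order 4).
Expand each term to order z^4: the coefficient of z^4 in ln(1 - 4z) is -64 and in −1/(1 - 3z) is -81.
Lower-order terms cancel with the polynomial part, so the numerator is (-145)·z^4 + o(z^4), and the limit is (-145)/(-3) = 145/3.

145/3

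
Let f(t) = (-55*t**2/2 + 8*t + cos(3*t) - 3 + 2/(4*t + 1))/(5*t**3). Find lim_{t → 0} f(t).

-128/5

Substitution gives 0/0; apply L'Hôpital's rule 3 times.
After differentiating numerator and denominator 3 times the quotient is (27*sin(3*t) - 768/(4*t + 1)^4)/(30); at t = 0 this is -128/5.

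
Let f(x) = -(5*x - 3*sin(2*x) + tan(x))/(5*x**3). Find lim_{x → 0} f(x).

-13/15

Substitution gives 0/0 (the numerator vanishes to order 3).
Expand each term to order x^3: the coefficient of x^3 in -3·sin(2x) is 4 and in tan(x) is 1/3.
Lower-order terms cancel with the polynomial part, so the numerator is (13/3)·x^3 + o(x^3), and the limit is (13/3)/(-5) = -13/15.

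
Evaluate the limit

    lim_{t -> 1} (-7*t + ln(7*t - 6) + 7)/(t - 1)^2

-49/2

Direct substitution gives 0/0.
Apply L'Hôpital: lim (-7 + 7/(7*t - 6))/(2*t - 2), still 0/0.
After 2 applications of L'Hôpital's rule the quotient is (-49/(7*t - 6)^2)/(2); substituting t = 1 gives -49/2.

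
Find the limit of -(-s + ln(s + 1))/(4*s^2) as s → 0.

1/8

Direct substitution gives 0/0.
Apply L'Hôpital: lim (-1 + 1/(s + 1))/(-8*s), still 0/0.
After 2 applications of L'Hôpital's rule the quotient is (-1/(s + 1)^2)/(-8); substituting s = 0 gives 1/8.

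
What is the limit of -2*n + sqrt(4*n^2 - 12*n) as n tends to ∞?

An ∞ − ∞ form. Rationalising with the conjugate, the difference becomes (-12n) / (√(4*n^2 - 12*n) + 2n).
For large n the denominator behaves like 2·2n, so the quotient tends to -12/4 = -3.

-3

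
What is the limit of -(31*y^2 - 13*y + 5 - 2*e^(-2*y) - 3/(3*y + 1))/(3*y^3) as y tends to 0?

-251/9

Substitution gives 0/0 (the numerator vanishes to order 3).
Expand each term to order y^3: the coefficient of y^3 in -2·e^(-2y) is 8/3 and in -3·1/(1 + 3y) is 81.
Lower-order terms cancel with the polynomial part, so the numerator is (251/3)·y^3 + o(y^3), and the limit is (251/3)/(-3) = -251/9.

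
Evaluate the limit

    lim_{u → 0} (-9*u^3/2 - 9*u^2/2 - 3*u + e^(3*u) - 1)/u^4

Direct substitution gives 0/0.
Apply L'Hôpital: lim (-27*u^2/2 - 9*u + 3*e^(3*u) - 3)/(4*u^3), still 0/0.
Apply L'Hôpital: lim (-27*u + 9*e^(3*u) - 9)/(12*u^2), still 0/0.
Apply L'Hôpital: lim (27*e^(3*u) - 27)/(24*u), still 0/0.
After 4 applications of L'Hôpital's rule the quotient is (81*e^(3*u))/(24); substituting u = 0 gives 27/8.

27/8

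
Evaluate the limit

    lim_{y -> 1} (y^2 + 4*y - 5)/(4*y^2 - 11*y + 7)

-2

At y = 1 both the top and bottom vanish — a removable singularity. Factoring out (y - 1) from each leaves (y + 5)/(4*y - 7), which at y = 1 equals -2.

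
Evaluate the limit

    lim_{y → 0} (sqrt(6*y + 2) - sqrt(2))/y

Substitution gives 0/0. Multiply numerator and denominator by the conjugate √(2 + 6y) + √2.
The numerator becomes (2 + 6y) − 2 = 6y, so the expression simplifies to 6/(√(2 + 6y) + √2).
Letting y → 0 gives 6/(2√2) = 3*√(2)/2.

3*√(2)/2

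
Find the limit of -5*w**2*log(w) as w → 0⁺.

This is a 0·(−∞) form. Rewrite as -5·ln(w) / w^(−2) and apply L'Hôpital:
the derivative quotient is -5·(1/w) / (−2·w^(−3)) = (5/2)·w^2 → 0.

0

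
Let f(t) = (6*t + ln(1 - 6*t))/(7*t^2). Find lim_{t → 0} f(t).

Direct substitution gives 0/0.
Apply L'Hôpital: lim (6 - 6/(1 - 6*t))/(14*t), still 0/0.
After 2 applications of L'Hôpital's rule the quotient is (-36/(1 - 6*t)^2)/(14); substituting t = 0 gives -18/7.

-18/7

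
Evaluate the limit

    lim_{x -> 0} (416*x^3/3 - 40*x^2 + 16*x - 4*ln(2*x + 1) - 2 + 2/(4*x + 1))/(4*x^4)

132

Substitution gives 0/0; apply L'Hôpital's rule 4 times.
After differentiating numerator and denominator 4 times the quotient is (12288/(4*x + 1)^5 + 384/(2*x + 1)^4)/(96); at x = 0 this is 132.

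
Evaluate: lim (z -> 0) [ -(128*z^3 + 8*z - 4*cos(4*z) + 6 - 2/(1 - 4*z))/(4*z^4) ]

416/3

Substitution gives 0/0; apply L'Hôpital's rule 4 times.
After differentiating numerator and denominator 4 times the quotient is (-1024*cos(4*z) + 12288/(4*z - 1)^5)/(-96); at z = 0 this is 416/3.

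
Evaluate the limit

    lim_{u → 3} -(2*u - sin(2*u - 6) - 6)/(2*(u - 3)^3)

Direct substitution gives 0/0.
Apply L'Hôpital: lim (2 - 2*cos(2*u - 6))/(-6*(u - 3)^2), still 0/0.
Apply L'Hôpital: lim (4*sin(2*u - 6))/(36 - 12*u), still 0/0.
After 3 applications of L'Hôpital's rule the quotient is (8*cos(2*u - 6))/(-12); substituting u = 3 gives -2/3.

-2/3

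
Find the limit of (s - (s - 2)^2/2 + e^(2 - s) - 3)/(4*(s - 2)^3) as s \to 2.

-1/24

Direct substitution gives 0/0.
Apply L'Hôpital: lim (-s - e^(2 - s) + 3)/(12*(s - 2)^2), still 0/0.
Apply L'Hôpital: lim (e^(2 - s) - 1)/(24*s - 48), still 0/0.
After 3 applications of L'Hôpital's rule the quotient is (-e^(2 - s))/(24); substituting s = 2 gives -1/24.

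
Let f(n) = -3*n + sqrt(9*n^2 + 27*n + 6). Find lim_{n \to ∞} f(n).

9/2

This has the form ∞ − ∞. Multiply and divide by the conjugate √(9*n^2 + 27*n + 6) + 3n.
That gives (27n + 6) / (√(9*n^2 + 27*n + 6) + 3n).
Divide numerator and denominator by n: the limit is 27/(2·3) = 9/2.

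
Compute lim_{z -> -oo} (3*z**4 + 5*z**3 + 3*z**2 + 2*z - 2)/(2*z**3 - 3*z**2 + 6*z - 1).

-∞

The numerator has higher degree (4 > 3); the quotient behaves like (3/(2))·z^1 for large |z|.
As z → −∞ this diverges to -∞.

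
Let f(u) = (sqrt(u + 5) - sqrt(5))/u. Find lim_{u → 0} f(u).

Substitution gives 0/0. Multiply numerator and denominator by the conjugate √(5 + u) + √5.
The numerator becomes (5 + u) − 5 = u, so the expression simplifies to 1/(√(5 + u) + √5).
Letting u → 0 gives 1/(2√5) = √(5)/10.

√(5)/10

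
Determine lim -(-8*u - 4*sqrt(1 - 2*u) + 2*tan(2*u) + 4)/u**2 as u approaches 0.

Substitution gives 0/0; apply L'Hôpital's rule 2 times.
After differentiating numerator and denominator 2 times the quotient is (16*tan(2*u)/cos(2*u)^2 + 4/(1 - 2*u)^(3/2))/(-2); at u = 0 this is -2.

-2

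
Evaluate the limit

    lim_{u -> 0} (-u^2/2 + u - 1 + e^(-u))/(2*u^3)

-1/12

Direct substitution gives 0/0.
Apply L'Hôpital: lim (-u + 1 - e^(-u))/(6*u^2), still 0/0.
Apply L'Hôpital: lim (-1 + e^(-u))/(12*u), still 0/0.
After 3 applications of L'Hôpital's rule the quotient is (-e^(-u))/(12); substituting u = 0 gives -1/12.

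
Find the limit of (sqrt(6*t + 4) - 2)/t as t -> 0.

3/2

Substitution gives 0/0. Multiply numerator and denominator by the conjugate √(4 + 6t) + √4.
The numerator becomes (4 + 6t) − 4 = 6t, so the expression simplifies to 6/(√(4 + 6t) + √4).
Letting t → 0 gives 6/(2√4) = 3/2.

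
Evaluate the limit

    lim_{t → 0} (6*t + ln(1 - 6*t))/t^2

Direct substitution gives 0/0.
Apply L'Hôpital: lim (6 - 6/(1 - 6*t))/(2*t), still 0/0.
After 2 applications of L'Hôpital's rule the quotient is (-36/(1 - 6*t)^2)/(2); substituting t = 0 gives -18.

-18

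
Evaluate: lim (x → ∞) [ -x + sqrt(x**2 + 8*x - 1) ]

4

An ∞ − ∞ form. Rationalising with the conjugate, the difference becomes (8x - 1) / (√(x^2 + 8*x - 1) + x).
For large x the denominator behaves like 2·x, so the quotient tends to 8/2 = 4.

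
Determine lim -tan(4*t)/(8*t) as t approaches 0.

Substitution gives 0/0.
Since tan(u)/u → 1 as u → 0, tan(4t)/(4t) → 1 and the limit is 4/(-8) = -1/2.

-1/2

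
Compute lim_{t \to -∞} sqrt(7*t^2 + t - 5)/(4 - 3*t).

√(7)/3

For large |t|, √(7*t^2 + t - 5) ≈ √7·|t| and the denominator ≈ -3t.
Since t → −∞, |t| = −t, giving −√7/(-3) = √(7)/3.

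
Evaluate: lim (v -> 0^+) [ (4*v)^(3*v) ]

Base → 0⁺ and exponent → 0⁺: a 0^0 form.
Take logs: 3v·ln(4v). This is 0·(−∞); rewriting as ln(4v)/(1/(3v)) and applying L'Hôpital gives 0.
Hence the limit is e^0 = 1.

1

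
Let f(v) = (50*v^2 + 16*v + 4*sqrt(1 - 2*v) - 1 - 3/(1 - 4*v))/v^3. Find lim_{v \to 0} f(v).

-194

Substitution gives 0/0; apply L'Hôpital's rule 3 times.
After differentiating numerator and denominator 3 times the quotient is (-1152/(4*v - 1)^4 - 12/(1 - 2*v)^(5/2))/(6); at v = 0 this is -194.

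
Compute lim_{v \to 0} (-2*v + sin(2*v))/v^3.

Direct substitution gives 0/0.
Apply L'Hôpital: lim (2*cos(2*v) - 2)/(3*v^2), still 0/0.
Apply L'Hôpital: lim (-4*sin(2*v))/(6*v), still 0/0.
After 3 applications of L'Hôpital's rule the quotient is (-8*cos(2*v))/(6); substituting v = 0 gives -4/3.

-4/3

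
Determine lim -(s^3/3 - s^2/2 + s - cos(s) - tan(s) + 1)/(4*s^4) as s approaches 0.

1/96

Substitution gives 0/0; apply L'Hôpital's rule 4 times.
After differentiating numerator and denominator 4 times the quotient is (-cos(s) - 24*tan(s)^5 - 40*tan(s)^3 - 16*tan(s))/(-96); at s = 0 this is 1/96.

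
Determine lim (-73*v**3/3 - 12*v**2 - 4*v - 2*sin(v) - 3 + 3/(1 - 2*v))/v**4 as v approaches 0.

Substitution gives 0/0; apply L'Hôpital's rule 4 times.
After differentiating numerator and denominator 4 times the quotient is (-2*sin(v) - 1152/(2*v - 1)^5)/(24); at v = 0 this is 48.

48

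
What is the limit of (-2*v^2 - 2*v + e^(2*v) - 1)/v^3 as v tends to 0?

Direct substitution gives 0/0.
Apply L'Hôpital: lim (-4*v + 2*e^(2*v) - 2)/(3*v^2), still 0/0.
Apply L'Hôpital: lim (4*e^(2*v) - 4)/(6*v), still 0/0.
After 3 applications of L'Hôpital's rule the quotient is (8*e^(2*v))/(6); substituting v = 0 gives 4/3.

4/3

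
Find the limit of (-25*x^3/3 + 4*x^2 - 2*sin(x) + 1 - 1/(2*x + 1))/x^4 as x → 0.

Substitution gives 0/0 (the numerator vanishes to order 4).
Expand each term to order x^4: the coefficient of x^4 in −1/(1 + 2x) is -16 and in -2·sin(x) is 0.
Lower-order terms cancel with the polynomial part, so the numerator is (-16)·x^4 + o(x^4), and the limit is (-16)/(1) = -16.

-16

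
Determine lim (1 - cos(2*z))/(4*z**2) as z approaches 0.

1/2

Substitution gives 0/0.
Use (1 − cos u)/u² → 1/2 with u = 2z: the limit is 2²/(2·4) = 1/2.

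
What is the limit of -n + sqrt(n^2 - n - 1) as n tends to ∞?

This has the form ∞ − ∞. Multiply and divide by the conjugate √(n^2 - n - 1) + n.
That gives (-n - 1) / (√(n^2 - n - 1) + n).
Divide numerator and denominator by n: the limit is -1/(2·1) = -1/2.

-1/2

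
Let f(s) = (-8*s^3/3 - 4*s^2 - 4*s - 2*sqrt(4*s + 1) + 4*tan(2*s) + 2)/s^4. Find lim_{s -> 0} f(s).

20

Substitution gives 0/0 (the numerator vanishes to order 4).
Expand each term to order s^4: the coefficient of s^4 in 4·tan(2s) is 0 and in -2·√(1 + 4s) is 20.
Lower-order terms cancel with the polynomial part, so the numerator is (20)·s^4 + o(s^4), and the limit is (20)/(1) = 20.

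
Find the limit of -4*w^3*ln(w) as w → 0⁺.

0

This is a 0·(−∞) form. Rewrite as -4·ln(w) / w^(−3) and apply L'Hôpital:
the derivative quotient is -4·(1/w) / (−3·w^(−4)) = (4/3)·w^3 → 0.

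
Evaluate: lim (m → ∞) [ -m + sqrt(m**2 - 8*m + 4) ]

An ∞ − ∞ form. Rationalising with the conjugate, the difference becomes (-8m + 4) / (√(m^2 - 8*m + 4) + m).
For large m the denominator behaves like 2·m, so the quotient tends to -8/2 = -4.

-4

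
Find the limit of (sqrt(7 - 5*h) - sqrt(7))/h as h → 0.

-5*√(7)/14

A 0/0 form; rationalise with √(7 - 5h) + √7. This collapses the numerator to -5h, leaving -5/(√(7 - 5h) + √7) → -5/(2√7) = -5*√(7)/14.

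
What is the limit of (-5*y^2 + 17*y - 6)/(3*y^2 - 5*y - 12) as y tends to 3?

Since y = 3 makes numerator and denominator zero, (y - 3) divides both.
Cancelling it gives (2 - 5*y)/(3*y + 4); now plug in y = 3 to get -1.

-1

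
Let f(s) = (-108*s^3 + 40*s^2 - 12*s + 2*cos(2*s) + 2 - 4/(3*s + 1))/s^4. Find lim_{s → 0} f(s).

-968/3

Substitution gives 0/0; apply L'Hôpital's rule 4 times.
After differentiating numerator and denominator 4 times the quotient is (32*cos(2*s) - 7776/(3*s + 1)^5)/(24); at s = 0 this is -968/3.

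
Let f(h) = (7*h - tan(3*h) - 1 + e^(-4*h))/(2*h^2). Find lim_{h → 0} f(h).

Substitution gives 0/0; apply L'Hôpital's rule 2 times.
After differentiating numerator and denominator 2 times the quotient is (-18*tan(3*h)/cos(3*h)^2 + 16*e^(-4*h))/(4); at h = 0 this is 4.

4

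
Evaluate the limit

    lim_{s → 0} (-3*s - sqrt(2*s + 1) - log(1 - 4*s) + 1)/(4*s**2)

Substitution gives 0/0 (the numerator vanishes to order 2).
Expand each term to order s^2: the coefficient of s^2 in −ln(1 - 4s) is 8 and in −√(1 + 2s) is 1/2.
Lower-order terms cancel with the polynomial part, so the numerator is (17/2)·s^2 + o(s^2), and the limit is (17/2)/(4) = 17/8.

17/8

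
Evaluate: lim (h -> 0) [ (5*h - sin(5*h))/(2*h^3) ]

Direct substitution gives 0/0.
Apply L'Hôpital: lim (5 - 5*cos(5*h))/(6*h^2), still 0/0.
Apply L'Hôpital: lim (25*sin(5*h))/(12*h), still 0/0.
After 3 applications of L'Hôpital's rule the quotient is (125*cos(5*h))/(12); substituting h = 0 gives 125/12.

125/12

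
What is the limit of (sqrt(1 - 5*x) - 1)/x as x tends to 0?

A 0/0 form; rationalise with √(1 - 5x) + √1. This collapses the numerator to -5x, leaving -5/(√(1 - 5x) + √1) → -5/(2√1) = -5/2.

-5/2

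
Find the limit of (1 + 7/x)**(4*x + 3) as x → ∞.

Let L be the limit and take ln: ln L = lim (4x + 3)·ln(1 + 7/x) = lim (4x + 3)·(7/x + O(1/x²)) = 28.
Hence L = e^(28).

e^(28)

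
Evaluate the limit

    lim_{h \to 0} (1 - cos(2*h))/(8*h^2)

1/4

Substitution gives 0/0.
Use (1 − cos u)/u² → 1/2 with u = 2h: the limit is 2²/(2·8) = 1/4.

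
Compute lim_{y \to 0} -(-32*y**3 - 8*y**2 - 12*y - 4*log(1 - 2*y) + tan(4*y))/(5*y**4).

-16/5

Substitution gives 0/0 (the numerator vanishes to order 4).
Expand each term to order y^4: the coefficient of y^4 in -4·ln(1 - 2y) is 16 and in tan(4y) is 0.
Lower-order terms cancel with the polynomial part, so the numerator is (16)·y^4 + o(y^4), and the limit is (16)/(-5) = -16/5.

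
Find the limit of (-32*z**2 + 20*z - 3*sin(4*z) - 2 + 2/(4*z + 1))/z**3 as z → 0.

-96

Substitution gives 0/0 (the numerator vanishes to order 3).
Expand each term to order z^3: the coefficient of z^3 in -3·sin(4z) is 32 and in 2·1/(1 + 4z) is -128.
Lower-order terms cancel with the polynomial part, so the numerator is (-96)·z^3 + o(z^3), and the limit is (-96)/(1) = -96.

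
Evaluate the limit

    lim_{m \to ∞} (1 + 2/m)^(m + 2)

Write it as [(1 + 2/m)^m]^(1) · (1 + 2/m)^(2). The bracketed term tends to e^(2) and the second factor to 1, so the limit is e^(2).

e^(2)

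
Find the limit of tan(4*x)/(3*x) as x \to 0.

4/3

Substitution gives 0/0.
Since tan(u)/u → 1 as u → 0, tan(4x)/(4x) → 1 and the limit is 4/3.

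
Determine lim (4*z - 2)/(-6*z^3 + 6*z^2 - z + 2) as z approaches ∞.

The denominator has degree 3 and the numerator degree 1. Dividing numerator and denominator by z^3 sends every term to 0 except the leading denominator term, so the limit is 0.

0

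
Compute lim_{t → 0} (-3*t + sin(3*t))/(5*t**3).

-9/10

Direct substitution gives 0/0.
Apply L'Hôpital: lim (3*cos(3*t) - 3)/(15*t^2), still 0/0.
Apply L'Hôpital: lim (-9*sin(3*t))/(30*t), still 0/0.
After 3 applications of L'Hôpital's rule the quotient is (-27*cos(3*t))/(30); substituting t = 0 gives -9/10.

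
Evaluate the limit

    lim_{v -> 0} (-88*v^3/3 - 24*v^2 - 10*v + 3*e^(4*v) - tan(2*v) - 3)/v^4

Substitution gives 0/0 (the numerator vanishes to order 4).
Expand each term to order v^4: the coefficient of v^4 in 3·e^(4v) is 32 and in −tan(2v) is 0.
Lower-order terms cancel with the polynomial part, so the numerator is (32)·v^4 + o(v^4), and the limit is (32)/(1) = 32.

32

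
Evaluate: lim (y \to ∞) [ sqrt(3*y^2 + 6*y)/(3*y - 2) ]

For large |y|, √(3*y^2 + 6*y) ≈ √3·|y| and the denominator ≈ 3y.
Since y → +∞, |y| = y, giving √3/(3) = √(3)/3.

√(3)/3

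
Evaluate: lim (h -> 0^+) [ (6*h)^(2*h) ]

1

Base → 0⁺ and exponent → 0⁺: a 0^0 form.
Take logs: 2h·ln(6h). This is 0·(−∞); rewriting as ln(6h)/(1/(2h)) and applying L'Hôpital gives 0.
Hence the limit is e^0 = 1.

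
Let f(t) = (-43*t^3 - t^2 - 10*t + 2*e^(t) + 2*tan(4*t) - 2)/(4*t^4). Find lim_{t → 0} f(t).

Substitution gives 0/0 (the numerator vanishes to order 4).
Expand each term to order t^4: the coefficient of t^4 in 2·e^(t) is 1/12 and in 2·tan(4t) is 0.
Lower-order terms cancel with the polynomial part, so the numerator is (1/12)·t^4 + o(t^4), and the limit is (1/12)/(4) = 1/48.

1/48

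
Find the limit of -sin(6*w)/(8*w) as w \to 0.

Substitution gives 0/0.
Write it as (6/(-8))·sin(6w)/(6w); since sin(u)/u → 1, the limit is -3/4.

-3/4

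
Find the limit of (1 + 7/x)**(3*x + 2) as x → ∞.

Let L be the limit and take ln: ln L = lim (3x + 2)·ln(1 + 7/x) = lim (3x + 2)·(7/x + O(1/x²)) = 21.
Hence L = e^(21).

e^(21)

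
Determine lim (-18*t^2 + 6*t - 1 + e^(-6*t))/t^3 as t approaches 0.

-36

Direct substitution gives 0/0.
Apply L'Hôpital: lim (-36*t + 6 - 6*e^(-6*t))/(3*t^2), still 0/0.
Apply L'Hôpital: lim (-36 + 36*e^(-6*t))/(6*t), still 0/0.
After 3 applications of L'Hôpital's rule the quotient is (-216*e^(-6*t))/(6); substituting t = 0 gives -36.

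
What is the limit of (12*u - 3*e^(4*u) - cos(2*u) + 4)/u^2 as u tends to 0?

Substitution gives 0/0 (the numerator vanishes to order 2).
Expand each term to order u^2: the coefficient of u^2 in −cos(2u) is 2 and in -3·e^(4u) is -24.
Lower-order terms cancel with the polynomial part, so the numerator is (-22)·u^2 + o(u^2), and the limit is (-22)/(1) = -22.

-22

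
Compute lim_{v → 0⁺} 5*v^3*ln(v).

This is a 0·(−∞) form. Rewrite as 5·ln(v) / v^(−3) and apply L'Hôpital:
the derivative quotient is 5·(1/v) / (−3·v^(−4)) = (-5/3)·v^3 → 0.

0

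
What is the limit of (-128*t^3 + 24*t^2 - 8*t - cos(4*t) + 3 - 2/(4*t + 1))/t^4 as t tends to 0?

-1568/3

Substitution gives 0/0; apply L'Hôpital's rule 4 times.
After differentiating numerator and denominator 4 times the quotient is (-256*cos(4*t) - 12288/(4*t + 1)^5)/(24); at t = 0 this is -1568/3.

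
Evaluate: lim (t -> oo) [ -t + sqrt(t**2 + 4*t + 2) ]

An ∞ − ∞ form. Rationalising with the conjugate, the difference becomes (4t + 2) / (√(t^2 + 4*t + 2) + t).
For large t the denominator behaves like 2·t, so the quotient tends to 4/2 = 2.

2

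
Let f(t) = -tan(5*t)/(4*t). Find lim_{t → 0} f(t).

Substitution gives 0/0.
Since tan(u)/u → 1 as u → 0, tan(5t)/(5t) → 1 and the limit is 5/(-4) = -5/4.

-5/4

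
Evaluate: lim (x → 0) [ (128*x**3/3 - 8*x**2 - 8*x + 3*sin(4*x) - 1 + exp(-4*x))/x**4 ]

32/3

Substitution gives 0/0; apply L'Hôpital's rule 4 times.
After differentiating numerator and denominator 4 times the quotient is (768*sin(4*x) + 256*e^(-4*x))/(24); at x = 0 this is 32/3.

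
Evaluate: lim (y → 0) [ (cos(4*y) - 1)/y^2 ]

-8

Direct substitution gives 0/0.
Apply L'Hôpital: lim (-4*sin(4*y))/(2*y), still 0/0.
After 2 applications of L'Hôpital's rule the quotient is (-16*cos(4*y))/(2); substituting y = 0 gives -8.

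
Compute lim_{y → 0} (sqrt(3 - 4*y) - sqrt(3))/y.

Substitution gives 0/0. Multiply numerator and denominator by the conjugate √(3 - 4y) + √3.
The numerator becomes (3 - 4y) − 3 = -4y, so the expression simplifies to -4/(√(3 - 4y) + √3).
Letting y → 0 gives -4/(2√3) = -2*√(3)/3.

-2*√(3)/3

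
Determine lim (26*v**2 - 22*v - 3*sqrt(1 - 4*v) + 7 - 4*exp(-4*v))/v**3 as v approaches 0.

Substitution gives 0/0; apply L'Hôpital's rule 3 times.
After differentiating numerator and denominator 3 times the quotient is (256*e^(-4*v) + 72/(1 - 4*v)^(5/2))/(6); at v = 0 this is 164/3.

164/3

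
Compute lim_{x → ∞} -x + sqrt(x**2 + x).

1/2

An ∞ − ∞ form. Rationalising with the conjugate, the difference becomes (x) / (√(x^2 + x) + x).
For large x the denominator behaves like 2·x, so the quotient tends to 1/2 = 1/2.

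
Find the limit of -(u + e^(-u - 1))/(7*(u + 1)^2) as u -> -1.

-1/14

Direct substitution gives 0/0.
Apply L'Hôpital: lim (1 - e^(-u - 1))/(-14*u - 14), still 0/0.
After 2 applications of L'Hôpital's rule the quotient is (e^(-u - 1))/(-14); substituting u = -1 gives -1/14.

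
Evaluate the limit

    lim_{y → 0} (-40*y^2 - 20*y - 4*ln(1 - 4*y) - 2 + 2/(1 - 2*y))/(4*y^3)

76/3

Substitution gives 0/0 (the numerator vanishes to order 3).
Expand each term to order y^3: the coefficient of y^3 in -4·ln(1 - 4y) is 256/3 and in 2·1/(1 - 2y) is 16.
Lower-order terms cancel with the polynomial part, so the numerator is (304/3)·y^3 + o(y^3), and the limit is (304/3)/(4) = 76/3.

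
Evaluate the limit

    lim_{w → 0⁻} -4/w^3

∞

As w → 0⁻, (w) → 0⁻, so (w)^3 → 0⁻ and -4/(w)^3 → ∞.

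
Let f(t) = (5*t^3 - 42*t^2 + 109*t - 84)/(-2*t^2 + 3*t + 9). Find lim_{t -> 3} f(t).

Direct substitution gives 0/0, so factor. Both numerator and denominator have (t - 3) as a factor.
After cancelling, the expression reduces to (5*t^2 - 27*t + 28)/(-2*t - 3).
Substituting t = 3 gives 8/9.

8/9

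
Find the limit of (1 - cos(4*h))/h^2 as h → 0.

Substitution gives 0/0.
Use (1 − cos u)/u² → 1/2 with u = 4h: the limit is 4²/(2·1) = 8.

8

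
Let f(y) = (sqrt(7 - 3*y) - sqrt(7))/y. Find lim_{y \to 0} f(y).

Substitution gives 0/0. Multiply numerator and denominator by the conjugate √(7 - 3y) + √7.
The numerator becomes (7 - 3y) − 7 = -3y, so the expression simplifies to -3/(√(7 - 3y) + √7).
Letting y → 0 gives -3/(2√7) = -3*√(7)/14.

-3*√(7)/14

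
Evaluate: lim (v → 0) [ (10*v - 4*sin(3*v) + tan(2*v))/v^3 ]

Substitution gives 0/0 (the numerator vanishes to order 3).
Expand each term to order v^3: the coefficient of v^3 in tan(2v) is 8/3 and in -4·sin(3v) is 18.
Lower-order terms cancel with the polynomial part, so the numerator is (62/3)·v^3 + o(v^3), and the limit is (62/3)/(1) = 62/3.

62/3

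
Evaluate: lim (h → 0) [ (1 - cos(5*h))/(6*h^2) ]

Substitution gives 0/0.
Use (1 − cos u)/u² → 1/2 with u = 5h: the limit is 5²/(2·6) = 25/12.

25/12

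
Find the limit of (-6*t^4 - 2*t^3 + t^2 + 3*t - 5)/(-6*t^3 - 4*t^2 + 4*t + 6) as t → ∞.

∞

The numerator has higher degree (4 > 3); the quotient behaves like (-6/(-6))·t^1 for large |t|.
As t → +∞ this diverges to ∞.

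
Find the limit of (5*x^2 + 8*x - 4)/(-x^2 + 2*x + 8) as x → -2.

-2

Since x = -2 makes numerator and denominator zero, (x + 2) divides both.
Cancelling it gives (5*x - 2)/(4 - x); now plug in x = -2 to get -2.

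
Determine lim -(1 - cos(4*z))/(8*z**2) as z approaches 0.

-1

Substitution gives 0/0.
Use (1 − cos u)/u² → 1/2 with u = 4z: the limit is 4²/(2·(-8)) = -1.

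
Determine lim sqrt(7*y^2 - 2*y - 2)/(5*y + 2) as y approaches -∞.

-√(7)/5

For large |y|, √(7*y^2 - 2*y - 2) ≈ √7·|y| and the denominator ≈ 5y.
Since y → −∞, |y| = −y, giving −√7/(5) = -√(7)/5.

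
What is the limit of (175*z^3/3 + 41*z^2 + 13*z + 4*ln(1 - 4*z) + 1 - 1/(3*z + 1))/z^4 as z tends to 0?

Substitution gives 0/0; apply L'Hôpital's rule 4 times.
After differentiating numerator and denominator 4 times the quotient is (-6144/(4*z - 1)^4 - 1944/(3*z + 1)^5)/(24); at z = 0 this is -337.

-337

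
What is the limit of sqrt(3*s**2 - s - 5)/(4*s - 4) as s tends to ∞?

For large |s|, √(3*s^2 - s - 5) ≈ √3·|s| and the denominator ≈ 4s.
Since s → +∞, |s| = s, giving √3/(4) = √(3)/4.

√(3)/4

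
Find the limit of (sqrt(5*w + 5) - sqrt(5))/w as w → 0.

√(5)/2

A 0/0 form; rationalise with √(5 + 5w) + √5. This collapses the numerator to 5w, leaving 5/(√(5 + 5w) + √5) → 5/(2√5) = √(5)/2.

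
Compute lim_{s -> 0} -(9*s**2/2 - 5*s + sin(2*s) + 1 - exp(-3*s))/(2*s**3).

Substitution gives 0/0; apply L'Hôpital's rule 3 times.
After differentiating numerator and denominator 3 times the quotient is (-8*cos(2*s) + 27*e^(-3*s))/(-12); at s = 0 this is -19/12.

-19/12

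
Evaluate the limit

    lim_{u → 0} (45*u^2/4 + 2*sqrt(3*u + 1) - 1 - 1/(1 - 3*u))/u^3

Substitution gives 0/0 (the numerator vanishes to order 3).
Expand each term to order u^3: the coefficient of u^3 in 2·√(1 + 3u) is 27/8 and in −1/(1 - 3u) is -27.
Lower-order terms cancel with the polynomial part, so the numerator is (-189/8)·u^3 + o(u^3), and the limit is (-189/8)/(1) = -189/8.

-189/8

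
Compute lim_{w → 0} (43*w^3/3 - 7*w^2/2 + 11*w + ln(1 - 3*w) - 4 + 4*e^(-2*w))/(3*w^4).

Substitution gives 0/0 (the numerator vanishes to order 4).
Expand each term to order w^4: the coefficient of w^4 in ln(1 - 3w) is -81/4 and in 4·e^(-2w) is 8/3.
Lower-order terms cancel with the polynomial part, so the numerator is (-211/12)·w^4 + o(w^4), and the limit is (-211/12)/(3) = -211/36.

-211/36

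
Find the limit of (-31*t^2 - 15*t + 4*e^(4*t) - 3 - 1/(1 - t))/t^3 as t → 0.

125/3

Substitution gives 0/0 (the numerator vanishes to order 3).
Expand each term to order t^3: the coefficient of t^3 in −1/(1 - t) is -1 and in 4·e^(4t) is 128/3.
Lower-order terms cancel with the polynomial part, so the numerator is (125/3)·t^3 + o(t^3), and the limit is (125/3)/(1) = 125/3.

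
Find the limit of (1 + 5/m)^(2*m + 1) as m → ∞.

e^(10)

Let L be the limit and take ln: ln L = lim (2m + 1)·ln(1 + 5/m) = lim (2m + 1)·(5/m + O(1/m²)) = 10.
Hence L = e^(10).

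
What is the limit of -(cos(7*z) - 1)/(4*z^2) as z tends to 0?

Direct substitution gives 0/0.
Apply L'Hôpital: lim (-7*sin(7*z))/(-8*z), still 0/0.
After 2 applications of L'Hôpital's rule the quotient is (-49*cos(7*z))/(-8); substituting z = 0 gives 49/8.

49/8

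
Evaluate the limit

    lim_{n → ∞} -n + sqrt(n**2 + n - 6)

1/2

An ∞ − ∞ form. Rationalising with the conjugate, the difference becomes (n - 6) / (√(n^2 + n - 6) + n).
For large n the denominator behaves like 2·n, so the quotient tends to 1/2 = 1/2.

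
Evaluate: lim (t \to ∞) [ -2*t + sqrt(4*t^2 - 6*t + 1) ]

This has the form ∞ − ∞. Multiply and divide by the conjugate √(4*t^2 - 6*t + 1) + 2t.
That gives (-6t + 1) / (√(4*t^2 - 6*t + 1) + 2t).
Divide numerator and denominator by t: the limit is -6/(2·2) = -3/2.

-3/2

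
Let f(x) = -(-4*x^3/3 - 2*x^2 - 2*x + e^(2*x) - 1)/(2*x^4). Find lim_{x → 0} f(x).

-1/3

Direct substitution gives 0/0.
Apply L'Hôpital: lim (-4*x^2 - 4*x + 2*e^(2*x) - 2)/(-8*x^3), still 0/0.
Apply L'Hôpital: lim (-8*x + 4*e^(2*x) - 4)/(-24*x^2), still 0/0.
Apply L'Hôpital: lim (8*e^(2*x) - 8)/(-48*x), still 0/0.
After 4 applications of L'Hôpital's rule the quotient is (16*e^(2*x))/(-48); substituting x = 0 gives -1/3.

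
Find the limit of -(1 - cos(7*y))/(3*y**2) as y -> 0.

Substitution gives 0/0.
Use (1 − cos u)/u² → 1/2 with u = 7y: the limit is 7²/(2·(-3)) = -49/6.

-49/6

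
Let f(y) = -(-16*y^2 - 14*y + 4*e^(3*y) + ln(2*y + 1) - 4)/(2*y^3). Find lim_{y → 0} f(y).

-31/3

Substitution gives 0/0 (the numerator vanishes to order 3).
Expand each term to order y^3: the coefficient of y^3 in ln(1 + 2y) is 8/3 and in 4·e^(3y) is 18.
Lower-order terms cancel with the polynomial part, so the numerator is (62/3)·y^3 + o(y^3), and the limit is (62/3)/(-2) = -31/3.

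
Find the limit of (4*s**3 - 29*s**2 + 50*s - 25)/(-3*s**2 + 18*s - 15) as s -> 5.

Direct substitution gives 0/0, so factor. Both numerator and denominator have (s - 5) as a factor.
After cancelling, the expression reduces to (4*s^2 - 9*s + 5)/(3 - 3*s).
Substituting s = 5 gives -5.

-5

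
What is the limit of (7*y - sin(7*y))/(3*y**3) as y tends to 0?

Direct substitution gives 0/0.
Apply L'Hôpital: lim (7 - 7*cos(7*y))/(9*y^2), still 0/0.
Apply L'Hôpital: lim (49*sin(7*y))/(18*y), still 0/0.
After 3 applications of L'Hôpital's rule the quotient is (343*cos(7*y))/(18); substituting y = 0 gives 343/18.

343/18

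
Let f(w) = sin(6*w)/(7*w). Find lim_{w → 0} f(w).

Substitution gives 0/0.
Write it as (6/7)·sin(6w)/(6w); since sin(u)/u → 1, the limit is 6/7.

6/7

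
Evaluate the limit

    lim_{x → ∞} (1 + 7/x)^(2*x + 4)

Write it as [(1 + 7/x)^x]^(2) · (1 + 7/x)^(4). The bracketed term tends to e^(7) and the second factor to 1, so the limit is e^(14).

e^(14)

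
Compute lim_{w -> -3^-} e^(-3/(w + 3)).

As w → -3⁻, -3/(w + 3) → +∞, so e^(-3/(w + 3)) → ∞.

∞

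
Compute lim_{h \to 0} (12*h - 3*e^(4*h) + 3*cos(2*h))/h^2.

Substitution gives 0/0 (the numerator vanishes to order 2).
Expand each term to order h^2: the coefficient of h^2 in -3·e^(4h) is -24 and in 3·cos(2h) is -6.
Lower-order terms cancel with the polynomial part, so the numerator is (-30)·h^2 + o(h^2), and the limit is (-30)/(1) = -30.

-30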